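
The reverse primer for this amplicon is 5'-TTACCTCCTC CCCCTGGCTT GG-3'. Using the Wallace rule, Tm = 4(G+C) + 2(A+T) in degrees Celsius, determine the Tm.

Base counts: A=1, C=10, G=4, T=7
So N_AT = 8 and N_GC = 14.
Tm = 2(8) + 4(14) = 16 + 56 = 72°C

72°C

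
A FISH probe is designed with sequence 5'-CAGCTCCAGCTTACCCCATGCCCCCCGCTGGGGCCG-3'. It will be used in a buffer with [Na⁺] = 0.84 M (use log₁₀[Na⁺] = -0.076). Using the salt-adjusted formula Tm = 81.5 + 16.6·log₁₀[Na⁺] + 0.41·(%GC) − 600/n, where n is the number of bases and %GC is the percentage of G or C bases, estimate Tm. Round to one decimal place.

94.3°C

Length n = 36. G=9, C=18, T=5, A=4
G+C = 27, so %GC = 27/36 × 100 = 75%
Salt term: 16.6 × (-0.076) = -1.262
GC term: 0.41 × 75 = 30.75; length term: −600/36 = −16.667
Tm = 81.5 + (-1.262) + 30.75 − 16.667 = 94.321 → 94.3°C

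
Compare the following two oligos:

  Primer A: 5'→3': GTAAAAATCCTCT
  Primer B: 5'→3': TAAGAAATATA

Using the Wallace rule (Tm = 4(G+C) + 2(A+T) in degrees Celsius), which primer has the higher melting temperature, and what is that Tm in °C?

Primer A, 34°C

Primer A: A+T=9, G+C=4 → Tm = 2(9)+4(4) = 34°C
Primer B: A+T=10, G+C=1 → Tm = 2(10)+4(1) = 24°C
34°C vs 24°C → primer A is higher.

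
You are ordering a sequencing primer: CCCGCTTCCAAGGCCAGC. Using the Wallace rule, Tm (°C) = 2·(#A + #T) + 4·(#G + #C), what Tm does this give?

62°C

Scanning the sequence gives G=4, T=2, A=3, C=9.
So N_AT = 5 and N_GC = 13.
Tm = 2×5 + 4×13 = 62°C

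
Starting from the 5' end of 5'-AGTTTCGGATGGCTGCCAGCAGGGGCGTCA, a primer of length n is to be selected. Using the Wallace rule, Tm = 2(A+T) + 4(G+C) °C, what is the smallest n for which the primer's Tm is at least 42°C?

First 13 bases: AGTTTCGGATGGC → Tm = 40°C (< 42°C)
First 14 bases: AGTTTCGGATGGCT → Tm = 42°C (≥ 42°C)
Since every base adds ≥2°C, Tm only increases with n, so the threshold is first crossed at n = 14.

n = 14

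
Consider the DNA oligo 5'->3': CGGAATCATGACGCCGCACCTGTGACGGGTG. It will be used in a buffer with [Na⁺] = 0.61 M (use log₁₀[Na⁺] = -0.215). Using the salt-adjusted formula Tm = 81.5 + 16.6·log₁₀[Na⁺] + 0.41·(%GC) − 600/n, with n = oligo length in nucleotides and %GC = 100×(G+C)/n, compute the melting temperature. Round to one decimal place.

85.0°C

Length n = 31. Scanning the sequence gives A=6, C=9, G=11, T=5.
G+C = 20, so %GC = 20/31 × 100 = 64.516%
Salt term: 16.6 × (-0.215) = -3.569
GC term: 0.41 × 64.516 = 26.452; length term: −600/31 = −19.355
Tm = 81.5 + (-3.569) + 26.452 − 19.355 = 85.028 → 85.0°C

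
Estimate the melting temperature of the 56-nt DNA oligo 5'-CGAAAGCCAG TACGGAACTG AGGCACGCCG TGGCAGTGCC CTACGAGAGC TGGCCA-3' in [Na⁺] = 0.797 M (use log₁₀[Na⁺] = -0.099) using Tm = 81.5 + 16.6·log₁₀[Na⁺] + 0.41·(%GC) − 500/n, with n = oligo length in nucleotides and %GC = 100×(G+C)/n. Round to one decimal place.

97.3°C

Length n = 56. Base counts: G=19, C=17, T=6, A=14
G+C = 36, so %GC = 36/56 × 100 = 64.286%
Salt term: 16.6 × (-0.099) = -1.643
GC term: 0.41 × 64.286 = 26.357; length term: −500/56 = −8.929
Tm = 81.5 + (-1.643) + 26.357 − 8.929 = 97.285 → 97.3°C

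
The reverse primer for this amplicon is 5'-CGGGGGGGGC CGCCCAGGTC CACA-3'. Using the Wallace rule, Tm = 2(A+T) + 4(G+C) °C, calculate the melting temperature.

88°C

Counting bases: A=3, G=11, T=1, C=9
So N_AT = 4 and N_GC = 20.
Tm = 4·20 + 2·4 = 80 + 8 = 88°C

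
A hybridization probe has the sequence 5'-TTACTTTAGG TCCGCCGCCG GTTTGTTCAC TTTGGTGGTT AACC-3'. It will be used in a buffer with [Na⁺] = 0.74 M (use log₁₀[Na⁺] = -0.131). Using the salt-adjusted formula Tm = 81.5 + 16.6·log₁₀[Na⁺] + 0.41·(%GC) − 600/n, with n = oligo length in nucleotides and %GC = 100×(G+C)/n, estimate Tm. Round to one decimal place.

86.2°C

Length n = 44. Scanning the sequence gives T=17, C=11, G=11, A=5.
G+C = 22, so %GC = 22/44 × 100 = 50%
Salt term: 16.6 × (-0.131) = -2.175
GC term: 0.41 × 50 = 20.5; length term: −600/44 = −13.636
Tm = 81.5 + (-2.175) + 20.5 − 13.636 = 86.189 → 86.2°C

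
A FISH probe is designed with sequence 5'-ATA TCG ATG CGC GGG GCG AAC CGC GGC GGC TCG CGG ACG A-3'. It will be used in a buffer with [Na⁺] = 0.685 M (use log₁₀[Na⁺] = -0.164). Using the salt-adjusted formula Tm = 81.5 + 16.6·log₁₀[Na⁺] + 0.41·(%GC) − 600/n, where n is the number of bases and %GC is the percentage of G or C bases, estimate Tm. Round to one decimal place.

93.5°C

Length n = 40. Counting bases: A=7, C=12, T=4, G=17
G+C = 29, so %GC = 29/40 × 100 = 72.5%
Salt term: 16.6 × (-0.164) = -2.722
GC term: 0.41 × 72.5 = 29.725; length term: −600/40 = −15
Tm = 81.5 + (-2.722) + 29.725 − 15 = 93.503 → 93.5°C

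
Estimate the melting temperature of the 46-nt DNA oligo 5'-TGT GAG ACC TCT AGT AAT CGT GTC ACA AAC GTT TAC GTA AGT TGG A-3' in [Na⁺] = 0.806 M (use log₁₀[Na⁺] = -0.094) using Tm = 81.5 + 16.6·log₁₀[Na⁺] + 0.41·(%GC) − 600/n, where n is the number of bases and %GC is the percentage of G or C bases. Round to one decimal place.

Length n = 46. C=8, A=13, T=14, G=11
G+C = 19, so %GC = 19/46 × 100 = 41.304%
Salt term: 16.6 × (-0.094) = -1.56
GC term: 0.41 × 41.304 = 16.935; length term: −600/46 = −13.043
Tm = 81.5 + (-1.56) + 16.935 − 13.043 = 83.832 → 83.8°C

83.8°C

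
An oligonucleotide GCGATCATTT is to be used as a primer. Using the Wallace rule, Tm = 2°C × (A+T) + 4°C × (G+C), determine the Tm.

Counting bases: C=2, G=2, T=4, A=2
A+T = 6, G+C = 4
Tm = 2×6 + 4×4 = 28°C

28°C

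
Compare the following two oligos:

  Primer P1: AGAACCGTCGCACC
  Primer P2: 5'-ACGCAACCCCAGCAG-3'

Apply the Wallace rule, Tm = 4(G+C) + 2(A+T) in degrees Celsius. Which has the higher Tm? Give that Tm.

Primer P1: A+T=5, G+C=9 → Tm = 2(5)+4(9) = 46°C
Primer P2: A+T=5, G+C=10 → Tm = 2(5)+4(10) = 50°C
46°C vs 50°C → primer P2 is higher.

Primer P2, 50°C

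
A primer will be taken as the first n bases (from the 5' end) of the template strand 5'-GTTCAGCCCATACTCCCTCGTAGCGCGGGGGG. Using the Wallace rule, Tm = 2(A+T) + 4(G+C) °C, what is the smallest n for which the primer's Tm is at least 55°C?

n = 18

First 17 bases: GTTCAGCCCATACTCCC → Tm = 54°C (< 55°C)
First 18 bases: GTTCAGCCCATACTCCCT → Tm = 56°C (≥ 55°C)
Since every base adds ≥2°C, Tm only increases with n, so the threshold is first crossed at n = 18.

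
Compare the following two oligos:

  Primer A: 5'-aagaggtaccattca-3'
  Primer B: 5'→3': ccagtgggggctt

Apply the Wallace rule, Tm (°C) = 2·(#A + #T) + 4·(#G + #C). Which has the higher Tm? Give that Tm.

Primer B, 44°C

Primer A: A+T=9, G+C=6 → Tm = 2(9)+4(6) = 42°C
Primer B: A+T=4, G+C=9 → Tm = 2(4)+4(9) = 44°C
42°C vs 44°C → primer B is higher.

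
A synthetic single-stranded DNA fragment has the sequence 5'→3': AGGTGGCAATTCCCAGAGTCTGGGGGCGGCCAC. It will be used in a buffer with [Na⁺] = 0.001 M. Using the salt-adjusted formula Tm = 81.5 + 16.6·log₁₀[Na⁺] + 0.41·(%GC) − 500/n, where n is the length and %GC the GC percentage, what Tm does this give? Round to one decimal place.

43.9°C

Length n = 33. Scanning the sequence gives C=9, A=6, T=5, G=13.
G+C = 22, so %GC = 22/33 × 100 = 66.667%
Salt term: 16.6 × (-3) = -49.8
GC term: 0.41 × 66.667 = 27.333; length term: −500/33 = −15.152
Tm = 81.5 + (-49.8) + 27.333 − 15.152 = 43.881 → 43.9°C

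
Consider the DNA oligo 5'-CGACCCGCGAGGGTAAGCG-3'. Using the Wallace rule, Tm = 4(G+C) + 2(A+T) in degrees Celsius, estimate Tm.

Base counts: T=1, C=6, A=4, G=8
A+T = 5, G+C = 14
Tm = 2×5 + 4×14 = 66°C

66°C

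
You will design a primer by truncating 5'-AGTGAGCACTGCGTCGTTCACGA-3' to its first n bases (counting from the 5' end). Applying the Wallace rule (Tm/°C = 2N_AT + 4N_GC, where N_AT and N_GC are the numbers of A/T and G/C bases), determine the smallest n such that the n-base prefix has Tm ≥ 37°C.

n = 12

First 11 bases: AGTGAGCACTG → Tm = 34°C (< 37°C)
First 12 bases: AGTGAGCACTGC → Tm = 38°C (≥ 37°C)
Since every base adds ≥2°C, Tm only increases with n, so the threshold is first crossed at n = 12.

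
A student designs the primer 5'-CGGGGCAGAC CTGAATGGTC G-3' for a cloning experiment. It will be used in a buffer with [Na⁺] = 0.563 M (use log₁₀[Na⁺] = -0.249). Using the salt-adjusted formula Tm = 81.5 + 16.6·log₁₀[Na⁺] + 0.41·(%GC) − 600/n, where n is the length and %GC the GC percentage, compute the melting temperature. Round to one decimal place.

76.1°C

Length n = 21. Scanning the sequence gives C=5, T=3, A=4, G=9.
G+C = 14, so %GC = 14/21 × 100 = 66.667%
Salt term: 16.6 × (-0.249) = -4.133
GC term: 0.41 × 66.667 = 27.333; length term: −600/21 = −28.571
Tm = 81.5 + (-4.133) + 27.333 − 28.571 = 76.129 → 76.1°C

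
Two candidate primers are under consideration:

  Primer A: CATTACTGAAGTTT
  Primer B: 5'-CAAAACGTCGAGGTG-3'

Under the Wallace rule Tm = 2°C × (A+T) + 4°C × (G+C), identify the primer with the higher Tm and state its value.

Primer B, 46°C

Primer A: A+T=10, G+C=4 → Tm = 2(10)+4(4) = 36°C
Primer B: A+T=7, G+C=8 → Tm = 2(7)+4(8) = 46°C
36°C vs 46°C → primer B is higher.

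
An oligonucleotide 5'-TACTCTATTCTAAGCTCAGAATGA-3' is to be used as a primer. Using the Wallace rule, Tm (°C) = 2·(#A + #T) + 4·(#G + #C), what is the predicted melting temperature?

64°C

Counting bases: A=8, T=8, C=5, G=3
So N_AT = 16 and N_GC = 8.
Tm = 2(16) + 4(8) = 32 + 32 = 64°C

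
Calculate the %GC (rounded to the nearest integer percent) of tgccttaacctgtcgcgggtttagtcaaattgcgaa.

Scanning the sequence gives T=11, A=8, G=9, C=8.
G+C = 9 + 8 = 17 out of 36 bases
%GC = 17/36 × 100 = 47.22% ≈ 47%

47%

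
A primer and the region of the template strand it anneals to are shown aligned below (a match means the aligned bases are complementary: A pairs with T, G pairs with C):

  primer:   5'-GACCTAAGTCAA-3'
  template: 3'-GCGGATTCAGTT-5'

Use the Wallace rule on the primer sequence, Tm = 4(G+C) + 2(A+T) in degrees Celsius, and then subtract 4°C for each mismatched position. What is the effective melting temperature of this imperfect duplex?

26°C

Primer base counts: A=5, T=2, G=2, C=3 → A+T=7, G+C=5
Perfect-match Tm = 2(7) + 4(5) = 14 + 20 = 34°C
Mismatches (positions where the bases are not complementary): 2 (at positions 1, 2)
Effective Tm = 34 − 2×4 = 34 − 8 = 26°C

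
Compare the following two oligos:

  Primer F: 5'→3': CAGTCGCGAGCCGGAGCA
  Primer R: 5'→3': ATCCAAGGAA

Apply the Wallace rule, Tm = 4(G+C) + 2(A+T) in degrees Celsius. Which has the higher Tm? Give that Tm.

Primer F, 62°C

Primer F: A+T=5, G+C=13 → Tm = 2(5)+4(13) = 62°C
Primer R: A+T=6, G+C=4 → Tm = 2(6)+4(4) = 28°C
62°C vs 28°C → primer F is higher.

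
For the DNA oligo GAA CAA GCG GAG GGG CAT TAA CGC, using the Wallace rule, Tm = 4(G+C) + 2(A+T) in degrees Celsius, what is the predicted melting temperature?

Counting bases: G=9, C=5, T=2, A=8
A+T = 10, G+C = 14
Tm = 2×10 + 4×14 = 76°C

76°C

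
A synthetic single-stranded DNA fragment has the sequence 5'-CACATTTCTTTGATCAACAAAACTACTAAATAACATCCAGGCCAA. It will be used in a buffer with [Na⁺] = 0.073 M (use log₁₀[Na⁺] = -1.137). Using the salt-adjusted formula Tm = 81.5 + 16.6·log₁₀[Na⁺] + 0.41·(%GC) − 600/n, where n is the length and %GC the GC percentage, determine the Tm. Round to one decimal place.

63.0°C

Length n = 45. C=12, G=3, A=19, T=11
G+C = 15, so %GC = 15/45 × 100 = 33.333%
Salt term: 16.6 × (-1.137) = -18.874
GC term: 0.41 × 33.333 = 13.667; length term: −600/45 = −13.333
Tm = 81.5 + (-18.874) + 13.667 − 13.333 = 62.96 → 63.0°C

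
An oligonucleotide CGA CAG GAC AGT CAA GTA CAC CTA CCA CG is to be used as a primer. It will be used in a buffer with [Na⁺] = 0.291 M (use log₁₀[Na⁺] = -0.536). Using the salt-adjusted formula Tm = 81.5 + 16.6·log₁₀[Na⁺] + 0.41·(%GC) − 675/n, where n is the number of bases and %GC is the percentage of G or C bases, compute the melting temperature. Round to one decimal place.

71.9°C

Length n = 29. Counting bases: A=10, G=6, T=3, C=10
G+C = 16, so %GC = 16/29 × 100 = 55.172%
Salt term: 16.6 × (-0.536) = -8.898
GC term: 0.41 × 55.172 = 22.621; length term: −675/29 = −23.276
Tm = 81.5 + (-8.898) + 22.621 − 23.276 = 71.947 → 71.9°C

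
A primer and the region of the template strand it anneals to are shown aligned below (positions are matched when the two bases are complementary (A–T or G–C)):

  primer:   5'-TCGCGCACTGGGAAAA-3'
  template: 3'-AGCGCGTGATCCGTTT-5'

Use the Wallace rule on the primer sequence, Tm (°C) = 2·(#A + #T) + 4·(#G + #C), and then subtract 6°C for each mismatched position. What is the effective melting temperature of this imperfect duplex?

Primer base counts: A=5, T=2, G=5, C=4 → A+T=7, G+C=9
Perfect-match Tm = 2(7) + 4(9) = 14 + 36 = 50°C
Mismatches (positions where the bases are not complementary): 2 (at positions 10, 13)
Effective Tm = 50 − 2×6 = 50 − 12 = 38°C

38°C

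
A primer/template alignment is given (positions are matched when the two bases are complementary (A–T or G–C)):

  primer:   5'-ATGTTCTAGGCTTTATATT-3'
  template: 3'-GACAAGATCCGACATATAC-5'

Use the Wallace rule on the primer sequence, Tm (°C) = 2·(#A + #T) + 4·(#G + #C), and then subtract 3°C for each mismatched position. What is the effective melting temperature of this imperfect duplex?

Primer base counts: A=4, T=10, G=3, C=2 → A+T=14, G+C=5
Perfect-match Tm = 2(14) + 4(5) = 28 + 20 = 48°C
Mismatches (positions where the bases are not complementary): 3 (at positions 1, 13, 19)
Effective Tm = 48 − 3×3 = 48 − 9 = 39°C

39°C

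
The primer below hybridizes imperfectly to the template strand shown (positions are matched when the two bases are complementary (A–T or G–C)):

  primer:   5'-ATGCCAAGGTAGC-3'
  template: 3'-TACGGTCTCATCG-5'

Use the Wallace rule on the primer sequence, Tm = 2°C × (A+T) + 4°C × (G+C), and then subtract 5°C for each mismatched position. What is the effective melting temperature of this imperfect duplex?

Primer base counts: A=4, T=2, G=4, C=3 → A+T=6, G+C=7
Perfect-match Tm = 2(6) + 4(7) = 12 + 28 = 40°C
Mismatches (positions where the bases are not complementary): 2 (at positions 7, 8)
Effective Tm = 40 − 2×5 = 40 − 10 = 30°C

30°C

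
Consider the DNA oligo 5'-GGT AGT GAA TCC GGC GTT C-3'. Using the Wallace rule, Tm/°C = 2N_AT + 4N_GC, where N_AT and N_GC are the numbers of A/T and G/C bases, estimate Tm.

Base counts: A=3, G=7, C=4, T=5
So N_AT = 8 and N_GC = 11.
Tm = 2(8) + 4(11) = 16 + 44 = 60°C

60°C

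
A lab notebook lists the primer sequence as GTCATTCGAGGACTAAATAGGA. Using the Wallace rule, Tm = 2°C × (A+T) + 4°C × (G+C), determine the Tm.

Counting bases: A=8, T=5, G=6, C=3
A+T = 13, G+C = 9
Tm = 2×13 + 4×9 = 62°C

62°C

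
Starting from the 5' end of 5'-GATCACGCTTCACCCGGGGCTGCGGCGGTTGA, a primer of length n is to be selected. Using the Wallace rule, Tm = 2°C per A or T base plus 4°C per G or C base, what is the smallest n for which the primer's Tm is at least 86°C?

n = 25

First 24 bases: GATCACGCTTCACCCGGGGCTGCG → Tm = 82°C (< 86°C)
First 25 bases: GATCACGCTTCACCCGGGGCTGCGG → Tm = 86°C (≥ 86°C)
Since every base adds ≥2°C, Tm only increases with n, so the threshold is first crossed at n = 25.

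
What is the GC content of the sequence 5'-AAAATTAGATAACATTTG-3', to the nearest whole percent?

Base counts: A=9, T=6, C=1, G=2
G+C = 2 + 1 = 3 out of 18 bases
%GC = 3/18 × 100 = 16.67% ≈ 17%

17%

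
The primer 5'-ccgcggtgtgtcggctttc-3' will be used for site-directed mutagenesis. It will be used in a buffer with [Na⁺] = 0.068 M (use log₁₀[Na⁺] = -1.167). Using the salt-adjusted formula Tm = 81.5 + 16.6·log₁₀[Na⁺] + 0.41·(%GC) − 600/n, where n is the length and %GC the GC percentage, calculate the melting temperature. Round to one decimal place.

58.6°C

Length n = 19. Base counts: C=6, T=6, A=0, G=7
G+C = 13, so %GC = 13/19 × 100 = 68.421%
Salt term: 16.6 × (-1.167) = -19.372
GC term: 0.41 × 68.421 = 28.053; length term: −600/19 = −31.579
Tm = 81.5 + (-19.372) + 28.053 − 31.579 = 58.602 → 58.6°C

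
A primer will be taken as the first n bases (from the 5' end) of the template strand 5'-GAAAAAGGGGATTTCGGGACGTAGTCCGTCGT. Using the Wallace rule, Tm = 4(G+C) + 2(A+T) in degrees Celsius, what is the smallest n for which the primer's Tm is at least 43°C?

First 15 bases: GAAAAAGGGGATTTC → Tm = 42°C (< 43°C)
First 16 bases: GAAAAAGGGGATTTCG → Tm = 46°C (≥ 43°C)
Each additional base adds 2°C (A/T) or 4°C (G/C), so Tm is non-decreasing in n; n = 16 is the first length to reach 43°C.

n = 16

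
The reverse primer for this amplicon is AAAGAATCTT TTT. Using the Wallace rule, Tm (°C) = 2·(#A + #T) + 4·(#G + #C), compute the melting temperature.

30°C

Base counts: A=5, C=1, G=1, T=6
So N_AT = 11 and N_GC = 2.
Tm = 4·2 + 2·11 = 8 + 22 = 30°C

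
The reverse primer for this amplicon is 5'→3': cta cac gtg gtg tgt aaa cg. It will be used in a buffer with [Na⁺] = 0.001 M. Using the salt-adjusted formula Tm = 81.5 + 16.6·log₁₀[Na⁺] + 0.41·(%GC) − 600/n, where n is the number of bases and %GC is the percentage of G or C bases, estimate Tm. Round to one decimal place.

22.2°C

Length n = 20. Base counts: C=4, A=5, G=6, T=5
G+C = 10, so %GC = 10/20 × 100 = 50%
Salt term: 16.6 × (-3) = -49.8
GC term: 0.41 × 50 = 20.5; length term: −600/20 = −30
Tm = 81.5 + (-49.8) + 20.5 − 30 = 22.2 → 22.2°C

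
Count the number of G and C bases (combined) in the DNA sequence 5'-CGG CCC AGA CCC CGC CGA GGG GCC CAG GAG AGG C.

28

C=14, A=6, T=0, G=14
Total G or C: 14 + 14 = 28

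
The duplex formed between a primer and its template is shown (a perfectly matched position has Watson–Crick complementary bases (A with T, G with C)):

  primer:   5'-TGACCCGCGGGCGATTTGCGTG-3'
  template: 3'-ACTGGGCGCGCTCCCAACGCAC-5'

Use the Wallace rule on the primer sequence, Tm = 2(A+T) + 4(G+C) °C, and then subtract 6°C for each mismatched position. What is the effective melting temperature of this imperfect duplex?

50°C

Primer base counts: A=2, T=5, G=9, C=6 → A+T=7, G+C=15
Perfect-match Tm = 2(7) + 4(15) = 14 + 60 = 74°C
Mismatches (positions where the bases are not complementary): 4 (at positions 10, 12, 14, 15)
Effective Tm = 74 − 4×6 = 74 − 24 = 50°C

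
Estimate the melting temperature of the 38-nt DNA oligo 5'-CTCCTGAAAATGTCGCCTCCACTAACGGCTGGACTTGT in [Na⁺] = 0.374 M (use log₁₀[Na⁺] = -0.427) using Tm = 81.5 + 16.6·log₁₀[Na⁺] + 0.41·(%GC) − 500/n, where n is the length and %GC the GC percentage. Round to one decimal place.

Length n = 38. Base counts: A=8, G=8, C=12, T=10
G+C = 20, so %GC = 20/38 × 100 = 52.632%
Salt term: 16.6 × (-0.427) = -7.088
GC term: 0.41 × 52.632 = 21.579; length term: −500/38 = −13.158
Tm = 81.5 + (-7.088) + 21.579 − 13.158 = 82.833 → 82.8°C

82.8°C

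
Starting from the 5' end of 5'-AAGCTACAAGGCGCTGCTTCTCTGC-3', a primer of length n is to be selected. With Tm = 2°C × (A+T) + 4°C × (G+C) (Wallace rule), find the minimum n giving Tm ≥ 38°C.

n = 13

First 12 bases: AAGCTACAAGGC → Tm = 36°C (< 38°C)
First 13 bases: AAGCTACAAGGCG → Tm = 40°C (≥ 38°C)
Each additional base adds 2°C (A/T) or 4°C (G/C), so Tm is non-decreasing in n; n = 13 is the first length to reach 38°C.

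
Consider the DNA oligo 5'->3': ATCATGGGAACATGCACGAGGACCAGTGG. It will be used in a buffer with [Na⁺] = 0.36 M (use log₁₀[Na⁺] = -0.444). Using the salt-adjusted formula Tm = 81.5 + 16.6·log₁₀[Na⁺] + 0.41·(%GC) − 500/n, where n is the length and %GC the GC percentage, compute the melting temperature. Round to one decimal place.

79.5°C

Length n = 29. Scanning the sequence gives T=4, C=6, G=10, A=9.
G+C = 16, so %GC = 16/29 × 100 = 55.172%
Salt term: 16.6 × (-0.444) = -7.37
GC term: 0.41 × 55.172 = 22.621; length term: −500/29 = −17.241
Tm = 81.5 + (-7.37) + 22.621 − 17.241 = 79.51 → 79.5°C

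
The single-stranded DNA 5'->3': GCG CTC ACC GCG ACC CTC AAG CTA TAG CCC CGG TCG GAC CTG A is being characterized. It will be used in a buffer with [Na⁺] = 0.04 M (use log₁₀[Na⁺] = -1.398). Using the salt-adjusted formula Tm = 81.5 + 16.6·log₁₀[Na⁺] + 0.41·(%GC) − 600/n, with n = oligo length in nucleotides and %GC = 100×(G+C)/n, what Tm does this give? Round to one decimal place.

Length n = 43. Base counts: G=11, C=18, A=8, T=6
G+C = 29, so %GC = 29/43 × 100 = 67.442%
Salt term: 16.6 × (-1.398) = -23.207
GC term: 0.41 × 67.442 = 27.651; length term: −600/43 = −13.953
Tm = 81.5 + (-23.207) + 27.651 − 13.953 = 71.991 → 72.0°C

72.0°C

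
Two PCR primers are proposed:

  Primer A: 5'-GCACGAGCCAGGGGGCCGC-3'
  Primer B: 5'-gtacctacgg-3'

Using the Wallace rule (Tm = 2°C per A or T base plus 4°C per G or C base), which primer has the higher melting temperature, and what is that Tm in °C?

Primer A, 70°C

Primer A: A+T=3, G+C=16 → Tm = 2(3)+4(16) = 70°C
Primer B: A+T=4, G+C=6 → Tm = 2(4)+4(6) = 32°C
70°C vs 32°C → primer A is higher.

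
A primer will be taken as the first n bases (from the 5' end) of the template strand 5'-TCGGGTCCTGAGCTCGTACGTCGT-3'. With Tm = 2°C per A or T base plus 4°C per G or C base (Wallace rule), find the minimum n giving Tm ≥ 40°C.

n = 12

First 11 bases: TCGGGTCCTGA → Tm = 36°C (< 40°C)
First 12 bases: TCGGGTCCTGAG → Tm = 40°C (≥ 40°C)
Each additional base adds 2°C (A/T) or 4°C (G/C), so Tm is non-decreasing in n; n = 12 is the first length to reach 40°C.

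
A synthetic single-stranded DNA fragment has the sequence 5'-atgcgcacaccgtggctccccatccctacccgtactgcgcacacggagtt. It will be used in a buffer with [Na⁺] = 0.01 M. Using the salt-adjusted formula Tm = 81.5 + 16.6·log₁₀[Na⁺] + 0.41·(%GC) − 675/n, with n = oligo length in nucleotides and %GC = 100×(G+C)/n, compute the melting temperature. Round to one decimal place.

Length n = 50. Base counts: A=9, T=9, G=11, C=21
G+C = 32, so %GC = 32/50 × 100 = 64%
Salt term: 16.6 × (-2) = -33.2
GC term: 0.41 × 64 = 26.24; length term: −675/50 = −13.5
Tm = 81.5 + (-33.2) + 26.24 − 13.5 = 61.04 → 61.0°C

61.0°C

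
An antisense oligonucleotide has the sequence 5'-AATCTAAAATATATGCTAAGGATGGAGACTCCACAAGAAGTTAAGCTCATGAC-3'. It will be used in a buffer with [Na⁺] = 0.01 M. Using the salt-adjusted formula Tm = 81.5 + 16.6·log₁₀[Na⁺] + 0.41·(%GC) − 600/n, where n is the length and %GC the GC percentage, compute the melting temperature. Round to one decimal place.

Length n = 53. Counting bases: A=22, T=12, G=10, C=9
G+C = 19, so %GC = 19/53 × 100 = 35.849%
Salt term: 16.6 × (-2) = -33.2
GC term: 0.41 × 35.849 = 14.698; length term: −600/53 = −11.321
Tm = 81.5 + (-33.2) + 14.698 − 11.321 = 51.677 → 51.7°C

51.7°C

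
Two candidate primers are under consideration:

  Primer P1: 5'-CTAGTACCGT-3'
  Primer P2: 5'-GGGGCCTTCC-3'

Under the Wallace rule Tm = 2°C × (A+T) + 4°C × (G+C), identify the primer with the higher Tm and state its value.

Primer P1: A+T=5, G+C=5 → Tm = 2(5)+4(5) = 30°C
Primer P2: A+T=2, G+C=8 → Tm = 2(2)+4(8) = 36°C
30°C vs 36°C → primer P2 is higher.

Primer P2, 36°C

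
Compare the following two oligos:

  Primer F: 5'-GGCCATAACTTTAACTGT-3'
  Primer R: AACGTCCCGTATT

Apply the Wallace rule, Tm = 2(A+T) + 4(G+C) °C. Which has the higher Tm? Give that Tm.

Primer F: A+T=11, G+C=7 → Tm = 2(11)+4(7) = 50°C
Primer R: A+T=7, G+C=6 → Tm = 2(7)+4(6) = 38°C
50°C vs 38°C → primer F is higher.

Primer F, 50°C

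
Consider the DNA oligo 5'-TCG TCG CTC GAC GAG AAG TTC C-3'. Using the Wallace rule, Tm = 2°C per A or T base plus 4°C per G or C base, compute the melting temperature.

70°C

Counting bases: C=7, A=4, T=5, G=6
So N_AT = 9 and N_GC = 13.
Tm = 2×9 + 4×13 = 70°C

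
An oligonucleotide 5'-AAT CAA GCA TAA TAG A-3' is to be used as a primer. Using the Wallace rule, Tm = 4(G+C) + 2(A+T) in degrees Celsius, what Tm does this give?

Scanning the sequence gives G=2, T=3, A=9, C=2.
AT pairs contribute 12, GC pairs contribute 4.
Tm = 2(12) + 4(4) = 24 + 16 = 40°C

40°C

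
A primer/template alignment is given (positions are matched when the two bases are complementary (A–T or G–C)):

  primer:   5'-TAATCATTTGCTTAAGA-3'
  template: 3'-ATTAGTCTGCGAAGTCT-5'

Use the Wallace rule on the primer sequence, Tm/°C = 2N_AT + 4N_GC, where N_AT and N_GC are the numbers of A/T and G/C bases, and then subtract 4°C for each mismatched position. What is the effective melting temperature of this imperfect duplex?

26°C

Primer base counts: A=6, T=7, G=2, C=2 → A+T=13, G+C=4
Perfect-match Tm = 2(13) + 4(4) = 26 + 16 = 42°C
Mismatches (positions where the bases are not complementary): 4 (at positions 7, 8, 9, 14)
Effective Tm = 42 − 4×4 = 42 − 16 = 26°C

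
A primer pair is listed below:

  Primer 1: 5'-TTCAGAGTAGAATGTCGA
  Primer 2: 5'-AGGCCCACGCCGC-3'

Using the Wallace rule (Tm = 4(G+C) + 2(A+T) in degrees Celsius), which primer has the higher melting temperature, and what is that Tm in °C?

Primer 1, 50°C

Primer 1: A+T=11, G+C=7 → Tm = 2(11)+4(7) = 50°C
Primer 2: A+T=2, G+C=11 → Tm = 2(2)+4(11) = 48°C
50°C vs 48°C → primer 1 is higher.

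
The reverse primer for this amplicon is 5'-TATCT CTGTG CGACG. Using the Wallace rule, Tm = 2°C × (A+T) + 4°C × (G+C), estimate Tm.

46°C

Scanning the sequence gives G=4, C=4, T=5, A=2.
A+T = 7, G+C = 8
Tm = 2×7 + 4×8 = 46°C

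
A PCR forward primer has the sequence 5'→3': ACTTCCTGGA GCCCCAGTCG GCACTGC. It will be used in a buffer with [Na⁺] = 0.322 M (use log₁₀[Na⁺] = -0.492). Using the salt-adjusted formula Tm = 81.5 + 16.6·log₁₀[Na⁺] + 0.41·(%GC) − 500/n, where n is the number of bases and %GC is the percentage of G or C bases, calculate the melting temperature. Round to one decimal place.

82.1°C

Length n = 27. Base counts: C=11, A=4, G=7, T=5
G+C = 18, so %GC = 18/27 × 100 = 66.667%
Salt term: 16.6 × (-0.492) = -8.167
GC term: 0.41 × 66.667 = 27.333; length term: −500/27 = −18.519
Tm = 81.5 + (-8.167) + 27.333 − 18.519 = 82.147 → 82.1°C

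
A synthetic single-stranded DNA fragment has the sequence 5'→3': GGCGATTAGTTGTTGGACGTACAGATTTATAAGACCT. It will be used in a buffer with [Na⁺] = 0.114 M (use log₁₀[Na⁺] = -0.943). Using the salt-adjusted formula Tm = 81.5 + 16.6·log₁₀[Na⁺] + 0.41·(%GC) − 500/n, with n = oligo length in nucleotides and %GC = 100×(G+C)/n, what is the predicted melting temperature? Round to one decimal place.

Length n = 37. T=12, A=10, C=5, G=10
G+C = 15, so %GC = 15/37 × 100 = 40.541%
Salt term: 16.6 × (-0.943) = -15.654
GC term: 0.41 × 40.541 = 16.622; length term: −500/37 = −13.514
Tm = 81.5 + (-15.654) + 16.622 − 13.514 = 68.954 → 69.0°C

69.0°C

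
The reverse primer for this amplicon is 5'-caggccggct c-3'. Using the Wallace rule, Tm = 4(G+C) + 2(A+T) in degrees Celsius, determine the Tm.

Base counts: C=5, T=1, A=1, G=4
So N_AT = 2 and N_GC = 9.
Tm = 2(2) + 4(9) = 4 + 36 = 40°C

40°C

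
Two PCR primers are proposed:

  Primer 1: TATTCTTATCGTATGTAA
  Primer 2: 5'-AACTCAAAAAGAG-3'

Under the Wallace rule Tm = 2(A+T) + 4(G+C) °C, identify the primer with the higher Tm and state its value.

Primer 1: A+T=14, G+C=4 → Tm = 2(14)+4(4) = 44°C
Primer 2: A+T=9, G+C=4 → Tm = 2(9)+4(4) = 34°C
44°C vs 34°C → primer 1 is higher.

Primer 1, 44°C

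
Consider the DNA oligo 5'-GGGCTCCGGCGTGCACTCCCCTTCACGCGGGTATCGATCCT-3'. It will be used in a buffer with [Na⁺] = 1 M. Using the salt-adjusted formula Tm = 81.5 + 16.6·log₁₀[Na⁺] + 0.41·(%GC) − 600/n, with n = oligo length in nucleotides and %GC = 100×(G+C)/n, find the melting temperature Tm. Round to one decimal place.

94.9°C

Length n = 41. Base counts: C=16, T=9, G=12, A=4
G+C = 28, so %GC = 28/41 × 100 = 68.293%
Salt term: 16.6 × (0) = 0
GC term: 0.41 × 68.293 = 28; length term: −600/41 = −14.634
Tm = 81.5 + (0) + 28 − 14.634 = 94.866 → 94.9°C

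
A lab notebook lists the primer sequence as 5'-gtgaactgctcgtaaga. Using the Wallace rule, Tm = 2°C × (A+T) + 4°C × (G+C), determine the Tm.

Base counts: A=5, T=4, G=5, C=3
AT pairs contribute 9, GC pairs contribute 8.
Tm = 2×9 + 4×8 = 50°C

50°C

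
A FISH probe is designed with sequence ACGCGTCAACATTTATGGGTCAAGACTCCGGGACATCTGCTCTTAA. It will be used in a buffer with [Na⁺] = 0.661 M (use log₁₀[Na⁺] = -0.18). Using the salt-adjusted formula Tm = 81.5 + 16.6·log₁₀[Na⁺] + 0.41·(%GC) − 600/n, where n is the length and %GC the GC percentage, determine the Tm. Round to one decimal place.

Length n = 46. Counting bases: C=12, T=12, G=10, A=12
G+C = 22, so %GC = 22/46 × 100 = 47.826%
Salt term: 16.6 × (-0.18) = -2.988
GC term: 0.41 × 47.826 = 19.609; length term: −600/46 = −13.043
Tm = 81.5 + (-2.988) + 19.609 − 13.043 = 85.078 → 85.1°C

85.1°C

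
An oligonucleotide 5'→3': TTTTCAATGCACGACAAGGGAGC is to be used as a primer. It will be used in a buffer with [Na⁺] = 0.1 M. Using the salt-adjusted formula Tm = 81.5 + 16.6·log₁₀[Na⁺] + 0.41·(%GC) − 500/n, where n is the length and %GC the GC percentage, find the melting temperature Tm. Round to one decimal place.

Length n = 23. T=5, A=7, G=6, C=5
G+C = 11, so %GC = 11/23 × 100 = 47.826%
Salt term: 16.6 × (-1) = -16.6
GC term: 0.41 × 47.826 = 19.609; length term: −500/23 = −21.739
Tm = 81.5 + (-16.6) + 19.609 − 21.739 = 62.77 → 62.8°C

62.8°C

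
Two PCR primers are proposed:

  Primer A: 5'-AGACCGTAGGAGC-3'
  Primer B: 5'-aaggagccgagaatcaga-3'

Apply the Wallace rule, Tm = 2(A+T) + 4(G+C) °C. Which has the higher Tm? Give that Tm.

Primer A: A+T=5, G+C=8 → Tm = 2(5)+4(8) = 42°C
Primer B: A+T=9, G+C=9 → Tm = 2(9)+4(9) = 54°C
42°C vs 54°C → primer B is higher.

Primer B, 54°C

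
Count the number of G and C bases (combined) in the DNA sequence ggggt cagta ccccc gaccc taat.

Scanning the sequence gives C=9, T=4, A=5, G=6.
Total G or C: 6 + 9 = 15

15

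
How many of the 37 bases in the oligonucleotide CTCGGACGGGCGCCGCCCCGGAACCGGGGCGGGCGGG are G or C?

Scanning the sequence gives T=1, G=19, C=14, A=3.
Total G or C: 19 + 14 = 33

33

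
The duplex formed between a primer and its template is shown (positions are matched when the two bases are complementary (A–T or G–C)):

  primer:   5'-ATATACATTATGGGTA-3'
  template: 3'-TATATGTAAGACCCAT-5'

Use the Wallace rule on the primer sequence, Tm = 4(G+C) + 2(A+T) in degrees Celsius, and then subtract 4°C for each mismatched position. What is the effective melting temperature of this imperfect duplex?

36°C

Primer base counts: A=6, T=6, G=3, C=1 → A+T=12, G+C=4
Perfect-match Tm = 2(12) + 4(4) = 24 + 16 = 40°C
Mismatches (positions where the bases are not complementary): 1 (at position 10)
Effective Tm = 40 − 1×4 = 40 − 4 = 36°C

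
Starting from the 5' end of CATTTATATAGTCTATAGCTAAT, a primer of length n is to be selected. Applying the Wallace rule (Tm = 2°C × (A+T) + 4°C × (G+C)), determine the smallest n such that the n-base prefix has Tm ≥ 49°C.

First 19 bases: CATTTATATAGTCTATAGC → Tm = 48°C (< 49°C)
First 20 bases: CATTTATATAGTCTATAGCT → Tm = 50°C (≥ 49°C)
Each additional base adds 2°C (A/T) or 4°C (G/C), so Tm is non-decreasing in n; n = 20 is the first length to reach 49°C.

n = 20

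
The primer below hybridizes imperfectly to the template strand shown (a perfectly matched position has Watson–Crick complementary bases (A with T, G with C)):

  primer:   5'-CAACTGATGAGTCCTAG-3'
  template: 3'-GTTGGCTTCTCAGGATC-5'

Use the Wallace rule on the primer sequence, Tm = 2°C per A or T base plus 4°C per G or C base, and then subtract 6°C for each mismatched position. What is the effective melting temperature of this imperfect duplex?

38°C

Primer base counts: A=5, T=4, G=4, C=4 → A+T=9, G+C=8
Perfect-match Tm = 2(9) + 4(8) = 18 + 32 = 50°C
Mismatches (positions where the bases are not complementary): 2 (at positions 5, 8)
Effective Tm = 50 − 2×6 = 50 − 12 = 38°C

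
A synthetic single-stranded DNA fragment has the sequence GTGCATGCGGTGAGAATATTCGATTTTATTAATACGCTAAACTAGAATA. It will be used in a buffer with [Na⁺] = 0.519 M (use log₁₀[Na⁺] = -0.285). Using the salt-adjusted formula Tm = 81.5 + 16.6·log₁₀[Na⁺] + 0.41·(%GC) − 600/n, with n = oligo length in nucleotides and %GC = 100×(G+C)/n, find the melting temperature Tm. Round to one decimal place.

Length n = 49. Counting bases: T=16, C=6, G=10, A=17
G+C = 16, so %GC = 16/49 × 100 = 32.653%
Salt term: 16.6 × (-0.285) = -4.731
GC term: 0.41 × 32.653 = 13.388; length term: −600/49 = −12.245
Tm = 81.5 + (-4.731) + 13.388 − 12.245 = 77.912 → 77.9°C

77.9°C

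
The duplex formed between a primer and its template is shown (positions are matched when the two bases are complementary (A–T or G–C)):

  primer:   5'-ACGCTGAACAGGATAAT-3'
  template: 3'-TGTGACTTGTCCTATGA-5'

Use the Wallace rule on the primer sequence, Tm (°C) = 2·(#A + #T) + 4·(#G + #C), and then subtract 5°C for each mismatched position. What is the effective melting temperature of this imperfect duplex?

38°C

Primer base counts: A=7, T=3, G=4, C=3 → A+T=10, G+C=7
Perfect-match Tm = 2(10) + 4(7) = 20 + 28 = 48°C
Mismatches (positions where the bases are not complementary): 2 (at positions 3, 16)
Effective Tm = 48 − 2×5 = 48 − 10 = 38°C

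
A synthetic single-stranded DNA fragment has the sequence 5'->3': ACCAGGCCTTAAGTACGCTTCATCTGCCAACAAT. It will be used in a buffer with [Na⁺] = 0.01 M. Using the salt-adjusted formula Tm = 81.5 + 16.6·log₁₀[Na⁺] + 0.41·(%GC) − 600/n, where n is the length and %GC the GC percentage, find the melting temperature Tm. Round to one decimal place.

49.9°C

Length n = 34. Scanning the sequence gives C=11, A=10, G=5, T=8.
G+C = 16, so %GC = 16/34 × 100 = 47.059%
Salt term: 16.6 × (-2) = -33.2
GC term: 0.41 × 47.059 = 19.294; length term: −600/34 = −17.647
Tm = 81.5 + (-33.2) + 19.294 − 17.647 = 49.947 → 49.9°C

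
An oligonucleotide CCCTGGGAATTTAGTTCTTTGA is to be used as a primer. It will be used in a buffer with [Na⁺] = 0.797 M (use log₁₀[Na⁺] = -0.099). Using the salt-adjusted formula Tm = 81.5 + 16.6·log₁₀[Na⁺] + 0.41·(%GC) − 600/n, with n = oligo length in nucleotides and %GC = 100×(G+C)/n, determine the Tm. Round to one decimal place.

69.4°C

Length n = 22. Base counts: G=5, C=4, A=4, T=9
G+C = 9, so %GC = 9/22 × 100 = 40.909%
Salt term: 16.6 × (-0.099) = -1.643
GC term: 0.41 × 40.909 = 16.773; length term: −600/22 = −27.273
Tm = 81.5 + (-1.643) + 16.773 − 27.273 = 69.357 → 69.4°C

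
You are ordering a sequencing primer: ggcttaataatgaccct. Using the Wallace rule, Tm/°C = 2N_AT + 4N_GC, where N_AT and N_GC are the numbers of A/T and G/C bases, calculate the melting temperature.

C=4, G=3, A=5, T=5
So N_AT = 10 and N_GC = 7.
Tm = 2(10) + 4(7) = 20 + 28 = 48°C

48°C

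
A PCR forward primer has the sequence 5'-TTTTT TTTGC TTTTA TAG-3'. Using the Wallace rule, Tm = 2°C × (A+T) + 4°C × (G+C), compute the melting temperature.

42°C

T=13, C=1, A=2, G=2
A+T = 15, G+C = 3
Tm = 2×15 + 4×3 = 42°C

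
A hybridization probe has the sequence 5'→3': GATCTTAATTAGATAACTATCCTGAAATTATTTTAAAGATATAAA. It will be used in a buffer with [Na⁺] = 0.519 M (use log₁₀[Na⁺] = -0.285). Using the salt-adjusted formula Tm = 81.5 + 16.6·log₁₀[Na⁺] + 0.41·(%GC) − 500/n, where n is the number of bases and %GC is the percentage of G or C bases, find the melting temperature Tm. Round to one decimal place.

72.9°C

Length n = 45. G=4, A=20, T=17, C=4
G+C = 8, so %GC = 8/45 × 100 = 17.778%
Salt term: 16.6 × (-0.285) = -4.731
GC term: 0.41 × 17.778 = 7.289; length term: −500/45 = −11.111
Tm = 81.5 + (-4.731) + 7.289 − 11.111 = 72.947 → 72.9°C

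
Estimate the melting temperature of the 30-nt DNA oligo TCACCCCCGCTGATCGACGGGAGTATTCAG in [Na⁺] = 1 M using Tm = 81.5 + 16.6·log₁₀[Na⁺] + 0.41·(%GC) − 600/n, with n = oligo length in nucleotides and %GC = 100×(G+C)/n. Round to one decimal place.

86.1°C

Length n = 30. T=6, C=10, A=6, G=8
G+C = 18, so %GC = 18/30 × 100 = 60%
Salt term: 16.6 × (0) = 0
GC term: 0.41 × 60 = 24.6; length term: −600/30 = −20
Tm = 81.5 + (0) + 24.6 − 20 = 86.1 → 86.1°C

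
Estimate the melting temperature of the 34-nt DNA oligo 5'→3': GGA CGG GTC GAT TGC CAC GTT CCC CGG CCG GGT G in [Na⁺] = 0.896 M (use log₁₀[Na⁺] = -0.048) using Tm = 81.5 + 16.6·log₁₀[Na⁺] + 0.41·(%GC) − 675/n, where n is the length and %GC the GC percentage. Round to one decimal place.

91.0°C

Length n = 34. Scanning the sequence gives T=6, A=3, C=11, G=14.
G+C = 25, so %GC = 25/34 × 100 = 73.529%
Salt term: 16.6 × (-0.048) = -0.797
GC term: 0.41 × 73.529 = 30.147; length term: −675/34 = −19.853
Tm = 81.5 + (-0.797) + 30.147 − 19.853 = 90.997 → 91.0°C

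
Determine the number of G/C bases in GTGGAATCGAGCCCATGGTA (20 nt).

Base counts: A=5, C=4, G=7, T=4
Total G or C: 7 + 4 = 11

11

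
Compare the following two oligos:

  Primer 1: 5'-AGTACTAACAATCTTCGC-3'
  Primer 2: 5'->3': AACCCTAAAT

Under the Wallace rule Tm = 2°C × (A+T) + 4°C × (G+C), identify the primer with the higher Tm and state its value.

Primer 1: A+T=11, G+C=7 → Tm = 2(11)+4(7) = 50°C
Primer 2: A+T=7, G+C=3 → Tm = 2(7)+4(3) = 26°C
50°C vs 26°C → primer 1 is higher.

Primer 1, 50°C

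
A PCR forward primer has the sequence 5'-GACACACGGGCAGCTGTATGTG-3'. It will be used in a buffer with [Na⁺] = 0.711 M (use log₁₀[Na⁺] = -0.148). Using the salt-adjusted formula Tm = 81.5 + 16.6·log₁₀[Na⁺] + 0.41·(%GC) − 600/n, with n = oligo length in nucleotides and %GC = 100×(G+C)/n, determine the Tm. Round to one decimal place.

76.0°C

Length n = 22. Base counts: G=8, T=4, C=5, A=5
G+C = 13, so %GC = 13/22 × 100 = 59.091%
Salt term: 16.6 × (-0.148) = -2.457
GC term: 0.41 × 59.091 = 24.227; length term: −600/22 = −27.273
Tm = 81.5 + (-2.457) + 24.227 − 27.273 = 75.997 → 76.0°C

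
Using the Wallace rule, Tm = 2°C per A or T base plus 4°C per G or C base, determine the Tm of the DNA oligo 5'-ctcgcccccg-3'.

Counting bases: G=2, A=0, C=7, T=1
AT pairs contribute 1, GC pairs contribute 9.
Tm = 2(1) + 4(9) = 2 + 36 = 38°C

38°C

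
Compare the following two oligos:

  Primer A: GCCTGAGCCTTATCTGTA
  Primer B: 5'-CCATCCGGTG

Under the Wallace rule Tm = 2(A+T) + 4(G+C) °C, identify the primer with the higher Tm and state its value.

Primer A, 54°C

Primer A: A+T=9, G+C=9 → Tm = 2(9)+4(9) = 54°C
Primer B: A+T=3, G+C=7 → Tm = 2(3)+4(7) = 34°C
54°C vs 34°C → primer A is higher.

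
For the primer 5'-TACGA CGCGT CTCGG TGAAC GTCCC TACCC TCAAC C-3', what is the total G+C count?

22

Counting bases: C=15, T=7, A=7, G=7
Total G or C: 7 + 15 = 22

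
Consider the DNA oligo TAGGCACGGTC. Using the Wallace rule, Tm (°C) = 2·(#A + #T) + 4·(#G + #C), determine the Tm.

Scanning the sequence gives T=2, C=3, G=4, A=2.
A+T = 4, G+C = 7
Tm = 2(4) + 4(7) = 8 + 28 = 36°C

36°C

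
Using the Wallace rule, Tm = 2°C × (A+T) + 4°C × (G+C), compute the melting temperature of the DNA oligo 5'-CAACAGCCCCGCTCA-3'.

Base counts: A=4, C=8, G=2, T=1
So N_AT = 5 and N_GC = 10.
Tm = 2×5 + 4×10 = 50°C

50°C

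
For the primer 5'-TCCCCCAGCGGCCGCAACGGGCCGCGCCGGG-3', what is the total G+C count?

T=1, A=3, G=12, C=15
G+C = 12 + 15 = 27

27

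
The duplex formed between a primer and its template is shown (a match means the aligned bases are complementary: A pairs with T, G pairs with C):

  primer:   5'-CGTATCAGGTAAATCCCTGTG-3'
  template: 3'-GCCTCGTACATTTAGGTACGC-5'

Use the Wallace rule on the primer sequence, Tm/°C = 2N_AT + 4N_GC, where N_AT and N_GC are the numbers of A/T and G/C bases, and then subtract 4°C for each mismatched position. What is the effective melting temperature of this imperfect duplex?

Primer base counts: A=5, T=6, G=5, C=5 → A+T=11, G+C=10
Perfect-match Tm = 2(11) + 4(10) = 22 + 40 = 62°C
Mismatches (positions where the bases are not complementary): 5 (at positions 3, 5, 8, 17, 20)
Effective Tm = 62 − 5×4 = 62 − 20 = 42°C

42°C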